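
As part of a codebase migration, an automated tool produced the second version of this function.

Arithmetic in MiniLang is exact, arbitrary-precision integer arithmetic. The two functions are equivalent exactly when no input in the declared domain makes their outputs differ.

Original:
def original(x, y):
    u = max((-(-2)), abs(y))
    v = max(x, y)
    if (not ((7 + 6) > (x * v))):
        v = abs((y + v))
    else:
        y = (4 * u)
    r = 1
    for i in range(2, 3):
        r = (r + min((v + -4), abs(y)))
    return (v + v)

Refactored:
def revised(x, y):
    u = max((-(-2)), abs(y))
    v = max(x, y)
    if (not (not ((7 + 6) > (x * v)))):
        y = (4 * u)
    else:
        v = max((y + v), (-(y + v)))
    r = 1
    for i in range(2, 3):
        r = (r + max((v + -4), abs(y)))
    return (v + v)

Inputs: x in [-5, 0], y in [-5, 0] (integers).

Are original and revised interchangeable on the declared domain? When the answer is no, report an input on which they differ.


Equivalent. Although `min((v + -4), abs(y))` became `max((v + -4), abs(y))`, no input in the stated domain can expose it.
Checked all 36 inputs in the declared domain: the outputs agree on every one.
Tracing x=-5, y=-3: original: u := 3 | v := -3 | (not ((7 + 6) > (x * v))): true | v := 6 | r := 1 | iter i=2: | r := 3 | result 12 | revised: u := 3 | v := -3 | (not (not ((7 + 6) > (x * v)))): false | v := 6 | r := 1 | iter i=2: | r := 4 | result 12 — matching result 12.
verdict: equivalent


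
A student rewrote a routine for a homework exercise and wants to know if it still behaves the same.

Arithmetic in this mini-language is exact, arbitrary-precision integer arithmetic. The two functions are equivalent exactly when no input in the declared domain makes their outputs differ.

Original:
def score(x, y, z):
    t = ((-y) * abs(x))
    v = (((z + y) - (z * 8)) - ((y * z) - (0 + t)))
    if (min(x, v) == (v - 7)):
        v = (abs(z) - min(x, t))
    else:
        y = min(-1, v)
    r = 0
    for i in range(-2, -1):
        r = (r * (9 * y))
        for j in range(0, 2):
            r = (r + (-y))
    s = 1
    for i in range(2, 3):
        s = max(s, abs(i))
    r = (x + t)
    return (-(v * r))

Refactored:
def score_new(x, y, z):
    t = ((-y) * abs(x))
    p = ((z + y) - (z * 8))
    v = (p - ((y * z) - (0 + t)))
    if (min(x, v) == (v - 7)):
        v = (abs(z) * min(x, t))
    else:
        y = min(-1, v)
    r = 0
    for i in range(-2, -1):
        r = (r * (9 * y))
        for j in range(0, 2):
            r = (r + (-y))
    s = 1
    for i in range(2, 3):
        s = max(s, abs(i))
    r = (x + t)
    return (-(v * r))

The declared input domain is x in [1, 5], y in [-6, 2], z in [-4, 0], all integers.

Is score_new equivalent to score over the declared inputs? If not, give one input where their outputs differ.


These are not equivalent — on x=1, y=-5, z=-4 the outputs split (-18 vs -24).
score: t = 5; v = 8; (min(x, v) == (v - 7)) -> true; v = 3; r = 0; [i=-2]; r = 0; [j=0]; r = 5; [j=1]; r = 10; s = 1; [i=2]; s = 2; r = 6; return -18
score_new: t = 5; p = 23; v = 8; (min(x, v) == (v - 7)) -> true; v = 4; r = 0; [i=-2]; r = 0; [j=0]; r = 5; [j=1]; r = 10; s = 1; [i=2]; s = 2; r = 6; return -24
verdict: not equivalent; witness: x=1, y=-5, z=-4


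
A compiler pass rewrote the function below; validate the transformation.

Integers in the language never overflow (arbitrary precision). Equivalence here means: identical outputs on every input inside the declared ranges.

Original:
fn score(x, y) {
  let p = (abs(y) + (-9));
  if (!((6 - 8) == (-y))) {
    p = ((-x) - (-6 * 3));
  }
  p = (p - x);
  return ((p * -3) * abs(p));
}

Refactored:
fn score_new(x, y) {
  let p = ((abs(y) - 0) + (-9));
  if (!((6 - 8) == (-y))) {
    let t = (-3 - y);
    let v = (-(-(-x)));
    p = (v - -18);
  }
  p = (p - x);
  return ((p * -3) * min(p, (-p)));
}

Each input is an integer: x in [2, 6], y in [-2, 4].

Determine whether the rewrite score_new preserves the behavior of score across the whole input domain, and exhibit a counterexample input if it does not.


x=2, y=-2 yields -588 from score but 588 from score_new.
verdict: not equivalent; witness: x=2, y=-2


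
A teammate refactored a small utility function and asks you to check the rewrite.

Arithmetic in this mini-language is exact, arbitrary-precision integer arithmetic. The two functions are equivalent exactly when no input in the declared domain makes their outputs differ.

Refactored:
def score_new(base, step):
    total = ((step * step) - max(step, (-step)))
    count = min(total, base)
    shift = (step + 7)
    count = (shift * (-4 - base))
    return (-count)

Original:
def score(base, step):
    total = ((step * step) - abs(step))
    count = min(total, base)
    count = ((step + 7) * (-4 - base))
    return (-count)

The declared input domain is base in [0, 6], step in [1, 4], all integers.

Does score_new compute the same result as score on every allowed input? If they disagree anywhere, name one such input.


Side by side, the visible changes include: statement counts differ; also local variable names differ; also min/max/abs usage differs.
Tracing base=5, step=1: score: total = 0; count = 0; count = -72; return 72 | score_new: total = 0; count = 0; shift = 8; count = -72; return 72 — matching result 72.
Checked all 28 inputs in the declared domain: the outputs agree on every one.
verdict: equivalent


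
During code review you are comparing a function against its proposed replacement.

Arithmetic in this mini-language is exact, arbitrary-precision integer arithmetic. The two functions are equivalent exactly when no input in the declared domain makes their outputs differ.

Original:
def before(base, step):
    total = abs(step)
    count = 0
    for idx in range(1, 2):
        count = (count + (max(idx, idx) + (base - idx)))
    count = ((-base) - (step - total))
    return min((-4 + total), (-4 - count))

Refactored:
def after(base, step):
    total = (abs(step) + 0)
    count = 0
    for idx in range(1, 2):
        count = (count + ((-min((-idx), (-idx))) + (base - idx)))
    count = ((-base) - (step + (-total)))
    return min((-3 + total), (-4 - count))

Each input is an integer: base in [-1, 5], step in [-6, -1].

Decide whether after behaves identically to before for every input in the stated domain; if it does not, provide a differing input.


Input base=4, step=-1: -3 from before versus -2 from after.
verdict: not equivalent; witness: base=4, step=-1


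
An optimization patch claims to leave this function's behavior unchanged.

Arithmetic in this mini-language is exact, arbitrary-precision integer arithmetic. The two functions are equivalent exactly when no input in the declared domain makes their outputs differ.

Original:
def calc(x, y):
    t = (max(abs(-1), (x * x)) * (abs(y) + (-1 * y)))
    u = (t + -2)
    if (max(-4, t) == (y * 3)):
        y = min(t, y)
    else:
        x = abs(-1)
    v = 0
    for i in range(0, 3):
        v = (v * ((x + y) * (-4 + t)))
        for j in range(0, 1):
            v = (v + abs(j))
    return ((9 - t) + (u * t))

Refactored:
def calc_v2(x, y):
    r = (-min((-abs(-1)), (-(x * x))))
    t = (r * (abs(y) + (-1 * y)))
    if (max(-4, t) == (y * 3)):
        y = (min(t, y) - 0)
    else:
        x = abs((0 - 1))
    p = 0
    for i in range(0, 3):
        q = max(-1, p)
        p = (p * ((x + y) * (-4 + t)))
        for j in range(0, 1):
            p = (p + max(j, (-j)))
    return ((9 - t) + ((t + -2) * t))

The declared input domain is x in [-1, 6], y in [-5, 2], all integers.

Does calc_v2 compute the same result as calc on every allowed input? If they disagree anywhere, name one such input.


Although min/max/abs usage differs, and constant usage differs, and local variable names differ, and statement counts differ, and arithmetic usage differs, 64/64 inputs agree.
verdict: equivalent


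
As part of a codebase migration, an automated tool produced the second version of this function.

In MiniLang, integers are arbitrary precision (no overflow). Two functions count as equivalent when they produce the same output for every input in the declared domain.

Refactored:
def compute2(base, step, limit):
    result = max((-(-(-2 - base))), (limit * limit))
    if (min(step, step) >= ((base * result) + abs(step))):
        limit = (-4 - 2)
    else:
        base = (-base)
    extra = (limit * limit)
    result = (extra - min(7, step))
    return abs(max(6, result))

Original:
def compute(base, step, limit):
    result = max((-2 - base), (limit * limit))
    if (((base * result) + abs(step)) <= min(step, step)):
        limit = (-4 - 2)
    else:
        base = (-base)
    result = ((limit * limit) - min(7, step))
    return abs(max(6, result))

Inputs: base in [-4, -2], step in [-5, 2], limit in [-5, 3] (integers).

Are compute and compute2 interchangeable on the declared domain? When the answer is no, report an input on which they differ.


Equivalent — the differences include statement counts differ, plus comparison usage differs, plus local variable names differ, yet no declared input distinguishes the two.
One worked example (base=-3, step=-1, limit=0) — compute: result becomes 1; next (((base * result) + abs(step)) <= min(step, step)) evaluates to true; next limit becomes -6; next result becomes 37; next final value 37; compute2: result becomes 1; next (min(step, step) >= ((base * result) + abs(step))) evaluates to true; next limit becomes -6; next extra becomes 36; next result becomes 37; next final value 37; agreement on 37.
Every one of the 216 inputs gives matching results.
verdict: equivalent


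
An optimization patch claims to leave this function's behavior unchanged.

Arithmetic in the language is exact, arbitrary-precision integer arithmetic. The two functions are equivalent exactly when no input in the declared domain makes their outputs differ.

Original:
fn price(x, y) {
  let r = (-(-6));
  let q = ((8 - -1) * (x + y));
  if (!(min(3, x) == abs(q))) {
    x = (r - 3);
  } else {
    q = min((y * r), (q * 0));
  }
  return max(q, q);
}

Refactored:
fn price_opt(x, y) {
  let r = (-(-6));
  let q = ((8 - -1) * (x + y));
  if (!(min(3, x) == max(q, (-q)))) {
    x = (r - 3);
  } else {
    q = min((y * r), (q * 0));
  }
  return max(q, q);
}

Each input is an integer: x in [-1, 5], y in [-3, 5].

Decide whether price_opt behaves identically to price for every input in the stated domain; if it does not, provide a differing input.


Reading the diff, among the changes: min/max/abs usage differs.
One worked example (x=0, y=4) — price: r=6, then q=36, then (!(min(3, x) == abs(q))) is true, then x=3, then returns 36; price_opt: r=6, then q=36, then (!(min(3, x) == max(q, (-q)))) is true, then x=3, then returns 36; agreement on 36.
Checked all 63 inputs in the declared domain: the outputs agree on every one.
verdict: equivalent


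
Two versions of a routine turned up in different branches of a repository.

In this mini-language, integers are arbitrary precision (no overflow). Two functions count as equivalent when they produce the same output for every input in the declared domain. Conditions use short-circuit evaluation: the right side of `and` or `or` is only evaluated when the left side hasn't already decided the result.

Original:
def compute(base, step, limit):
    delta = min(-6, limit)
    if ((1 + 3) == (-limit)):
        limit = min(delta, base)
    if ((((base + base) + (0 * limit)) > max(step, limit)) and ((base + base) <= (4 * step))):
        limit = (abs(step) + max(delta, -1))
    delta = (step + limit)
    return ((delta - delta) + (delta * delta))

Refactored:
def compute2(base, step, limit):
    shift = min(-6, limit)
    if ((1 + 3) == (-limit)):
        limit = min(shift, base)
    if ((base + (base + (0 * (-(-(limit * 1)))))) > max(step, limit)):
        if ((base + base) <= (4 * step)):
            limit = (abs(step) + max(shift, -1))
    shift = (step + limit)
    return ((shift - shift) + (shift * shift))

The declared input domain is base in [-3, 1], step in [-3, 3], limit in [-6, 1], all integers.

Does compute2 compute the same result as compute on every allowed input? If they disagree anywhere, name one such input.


Comparing the listings, the differences include: statement counts differ; boolean connective usage differs; local variable names differ; arithmetic usage differs; constant usage differs; branching structure differs.
One worked example (base=0, step=-3, limit=1) — compute: delta=-6, then ((1 + 3) == (-limit)) is false, then ((((base + base) + (0 * limit)) > max(step, limit)) and ((base + base) <= (4 * step))) is false, then delta=-2, then returns 4; compute2: shift=-6, then ((1 + 3) == (-limit)) is false, then ((base + (base + (0 * (-(-(limit * 1)))))) > max(step, limit)) is false, then shift=-2, then returns 4; agreement on 4.
An exhaustive pass over the 280 declared inputs shows identical outputs.
verdict: equivalent


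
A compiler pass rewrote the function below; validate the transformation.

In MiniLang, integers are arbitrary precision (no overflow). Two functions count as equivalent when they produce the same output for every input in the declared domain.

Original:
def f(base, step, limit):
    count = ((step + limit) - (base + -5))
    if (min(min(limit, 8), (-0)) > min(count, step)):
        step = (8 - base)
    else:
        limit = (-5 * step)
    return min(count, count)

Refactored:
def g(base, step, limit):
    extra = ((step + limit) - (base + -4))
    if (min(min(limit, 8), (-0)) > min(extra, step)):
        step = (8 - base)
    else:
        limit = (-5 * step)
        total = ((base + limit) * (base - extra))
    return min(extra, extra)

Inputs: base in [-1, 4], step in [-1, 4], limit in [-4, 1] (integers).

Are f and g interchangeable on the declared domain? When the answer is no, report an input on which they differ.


base=-1, step=-1, limit=-4 yields 1 from f but 0 from g.
verdict: not equivalent; witness: base=-1, step=-1, limit=-4


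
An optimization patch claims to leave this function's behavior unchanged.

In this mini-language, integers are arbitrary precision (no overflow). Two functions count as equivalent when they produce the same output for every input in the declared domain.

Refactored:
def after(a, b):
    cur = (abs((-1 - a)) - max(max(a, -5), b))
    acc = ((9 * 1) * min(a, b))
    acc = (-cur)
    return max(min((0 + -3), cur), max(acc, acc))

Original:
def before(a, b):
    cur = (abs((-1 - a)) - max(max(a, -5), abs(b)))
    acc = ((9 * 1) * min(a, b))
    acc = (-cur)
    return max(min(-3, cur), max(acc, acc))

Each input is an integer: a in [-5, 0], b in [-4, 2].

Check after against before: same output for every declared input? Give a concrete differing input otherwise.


Consider the input a=-5, b=-4.
before: cur=0, then acc=-45, then acc=0, then returns 0
after: cur=8, then acc=-45, then acc=-8, then returns -3
0 against -3: the behavior changed.
verdict: not equivalent; witness: a=-5, b=-4


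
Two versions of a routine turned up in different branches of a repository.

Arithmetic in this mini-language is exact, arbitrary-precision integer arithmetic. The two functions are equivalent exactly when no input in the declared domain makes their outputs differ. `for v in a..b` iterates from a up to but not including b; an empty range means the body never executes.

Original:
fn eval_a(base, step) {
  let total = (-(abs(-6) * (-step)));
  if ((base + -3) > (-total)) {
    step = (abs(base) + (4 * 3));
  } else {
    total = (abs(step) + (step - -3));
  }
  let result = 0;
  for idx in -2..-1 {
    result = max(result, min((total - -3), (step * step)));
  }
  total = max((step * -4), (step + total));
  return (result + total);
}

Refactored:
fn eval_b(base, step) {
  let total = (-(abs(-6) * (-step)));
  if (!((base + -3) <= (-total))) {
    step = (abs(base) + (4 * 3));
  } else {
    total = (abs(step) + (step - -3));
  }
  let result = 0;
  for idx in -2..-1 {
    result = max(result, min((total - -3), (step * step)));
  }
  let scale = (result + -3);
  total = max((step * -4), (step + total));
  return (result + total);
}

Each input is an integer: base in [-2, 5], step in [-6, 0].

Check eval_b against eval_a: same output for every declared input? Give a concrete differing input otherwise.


Differences: arithmetic usage differs; and comparison usage differs; and local variable names differ; and statement counts differ; and boolean connective usage differs; and constant usage differs — yet all 56 inputs agree.
verdict: equivalent


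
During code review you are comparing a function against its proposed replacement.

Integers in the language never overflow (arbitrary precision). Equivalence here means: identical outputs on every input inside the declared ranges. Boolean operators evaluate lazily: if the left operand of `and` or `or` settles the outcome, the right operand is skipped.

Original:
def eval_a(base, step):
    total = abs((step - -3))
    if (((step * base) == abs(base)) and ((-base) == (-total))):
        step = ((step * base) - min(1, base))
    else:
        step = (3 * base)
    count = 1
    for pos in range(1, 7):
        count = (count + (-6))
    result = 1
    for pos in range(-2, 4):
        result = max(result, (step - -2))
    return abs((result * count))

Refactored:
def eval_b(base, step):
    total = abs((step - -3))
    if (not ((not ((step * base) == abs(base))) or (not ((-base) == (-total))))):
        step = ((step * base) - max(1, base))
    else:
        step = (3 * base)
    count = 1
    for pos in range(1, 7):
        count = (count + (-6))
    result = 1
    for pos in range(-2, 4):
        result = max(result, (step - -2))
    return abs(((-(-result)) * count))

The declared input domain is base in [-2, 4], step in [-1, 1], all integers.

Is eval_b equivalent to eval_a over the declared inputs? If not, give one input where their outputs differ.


Run the pair on base=4, step=1.
eval_a: total becomes 4; next (((step * base) == abs(base)) and ((-base) == (-total))) evaluates to true; next step becomes 3; next count becomes 1; next at pos=1:; next count becomes -5; next at pos=2:; next count becomes -11; next at pos=3:; next count becomes -17; next at pos=4:; next count becomes -23; next at pos=5:; next count becomes -29; next at pos=6:; next count becomes -35; next result becomes 1; next at pos=-2:; next result becomes 5; next at pos=-1:; next result becomes 5; next at pos=0:; next result becomes 5; next at pos=1:; next result becomes 5; next at pos=2:; next result becomes 5; next at pos=3:; next result becomes 5; next final value 175
eval_b: total becomes 4; next (not ((not ((step * base) == abs(base))) or (not ((-base) == (-total))))) evaluates to true; next step becomes 0; next count becomes 1; next at pos=1:; next count becomes -5; next at pos=2:; next count becomes -11; next at pos=3:; next count becomes -17; next at pos=4:; next count becomes -23; next at pos=5:; next count becomes -29; next at pos=6:; next count becomes -35; next result becomes 1; next at pos=-2:; next result becomes 2; next at pos=-1:; next result becomes 2; next at pos=0:; next result becomes 2; next at pos=1:; next result becomes 2; next at pos=2:; next result becomes 2; next at pos=3:; next result becomes 2; next final value 70
175 != 70, so the rewrite changes behavior.
verdict: not equivalent; witness: base=4, step=1


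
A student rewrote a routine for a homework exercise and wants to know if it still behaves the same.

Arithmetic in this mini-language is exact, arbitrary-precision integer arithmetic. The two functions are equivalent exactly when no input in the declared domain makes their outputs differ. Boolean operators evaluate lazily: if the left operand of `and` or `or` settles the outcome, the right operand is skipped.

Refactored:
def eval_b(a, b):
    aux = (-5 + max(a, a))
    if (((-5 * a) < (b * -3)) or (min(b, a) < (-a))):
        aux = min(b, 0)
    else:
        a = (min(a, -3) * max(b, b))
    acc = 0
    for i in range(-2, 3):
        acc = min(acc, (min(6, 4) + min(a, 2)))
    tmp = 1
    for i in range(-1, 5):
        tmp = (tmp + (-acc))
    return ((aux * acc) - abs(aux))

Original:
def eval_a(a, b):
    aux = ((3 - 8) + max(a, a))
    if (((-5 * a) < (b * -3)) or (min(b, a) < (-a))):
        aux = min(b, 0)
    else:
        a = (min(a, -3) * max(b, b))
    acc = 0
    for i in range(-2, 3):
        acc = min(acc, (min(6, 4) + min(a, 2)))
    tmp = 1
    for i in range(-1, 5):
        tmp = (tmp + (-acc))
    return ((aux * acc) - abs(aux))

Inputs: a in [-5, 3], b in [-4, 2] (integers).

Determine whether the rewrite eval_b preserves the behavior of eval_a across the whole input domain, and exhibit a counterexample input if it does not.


Comparing the listings, the differences include: constant usage differs; and arithmetic usage differs.
Spot check at a=0, b=-4 — eval_a: aux=-5, then (((-5 * a) < (b * -3)) or (min(b, a) < (-a))) is true, then aux=-4, then acc=0, then (i=-2), then acc=0, then (i=-1), then acc=0, then (i=0), then acc=0, then (i=1), then acc=0, then (i=2), then acc=0, then tmp=1, then (i=-1), then tmp=1, then (i=0), then tmp=1, then (i=1), then tmp=1, then (i=2), then tmp=1, then (i=3), then tmp=1, then (i=4), then tmp=1, then returns -4. eval_b: aux=-5, then (((-5 * a) < (b * -3)) or (min(b, a) < (-a))) is true, then aux=-4, then acc=0, then (i=-2), then acc=0, then (i=-1), then acc=0, then (i=0), then acc=0, then (i=1), then acc=0, then (i=2), then acc=0, then tmp=1, then (i=-1), then tmp=1, then (i=0), then tmp=1, then (i=1), then tmp=1, then (i=2), then tmp=1, then (i=3), then tmp=1, then (i=4), then tmp=1, then returns -4. Both give -4.
Sweeping the whole domain (63 inputs) finds no disagreement.
verdict: equivalent


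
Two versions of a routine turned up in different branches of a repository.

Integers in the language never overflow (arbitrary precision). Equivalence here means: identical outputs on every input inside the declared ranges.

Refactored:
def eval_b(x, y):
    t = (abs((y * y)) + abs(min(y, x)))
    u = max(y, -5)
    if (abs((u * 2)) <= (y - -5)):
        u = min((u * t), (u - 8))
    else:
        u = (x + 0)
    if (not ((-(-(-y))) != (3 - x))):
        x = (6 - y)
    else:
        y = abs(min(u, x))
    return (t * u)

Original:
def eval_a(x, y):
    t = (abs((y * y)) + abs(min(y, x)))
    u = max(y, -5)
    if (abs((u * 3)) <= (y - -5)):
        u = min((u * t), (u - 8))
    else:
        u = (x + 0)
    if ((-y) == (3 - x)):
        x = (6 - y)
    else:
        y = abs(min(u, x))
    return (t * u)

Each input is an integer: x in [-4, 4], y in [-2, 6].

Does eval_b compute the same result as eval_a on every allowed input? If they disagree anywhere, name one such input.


Try x=-4, y=3.
eval_a: t = 13; u = 3; (abs((u * 3)) <= (y - -5)) -> false; u = -4; ((-y) == (3 - x)) -> false; y = 4; return -52
eval_b: t = 13; u = 3; (abs((u * 2)) <= (y - -5)) -> true; u = -5; (not ((-(-(-y))) != (3 - x))) -> false; y = 5; return -65
-52 and -65 differ, so these are not the same function on this domain.
verdict: not equivalent; witness: x=-4, y=3


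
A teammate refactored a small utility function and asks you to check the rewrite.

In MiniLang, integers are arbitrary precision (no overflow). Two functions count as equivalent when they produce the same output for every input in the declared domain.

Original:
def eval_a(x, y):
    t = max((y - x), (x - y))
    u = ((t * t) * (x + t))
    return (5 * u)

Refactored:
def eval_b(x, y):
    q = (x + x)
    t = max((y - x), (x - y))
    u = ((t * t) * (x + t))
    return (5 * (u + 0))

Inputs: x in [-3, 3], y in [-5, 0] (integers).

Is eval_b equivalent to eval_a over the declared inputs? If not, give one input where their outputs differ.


A substantive addition is an assignment to `q` whose value nothing reads; no result depends on it.
Tracing x=3, y=-1: eval_a: t becomes 4; next u becomes 112; next final value 560 | eval_b: q becomes 6; next t becomes 4; next u becomes 112; next final value 560 — matching result 560.
Across all 42 domain points the two functions coincide.
verdict: equivalent


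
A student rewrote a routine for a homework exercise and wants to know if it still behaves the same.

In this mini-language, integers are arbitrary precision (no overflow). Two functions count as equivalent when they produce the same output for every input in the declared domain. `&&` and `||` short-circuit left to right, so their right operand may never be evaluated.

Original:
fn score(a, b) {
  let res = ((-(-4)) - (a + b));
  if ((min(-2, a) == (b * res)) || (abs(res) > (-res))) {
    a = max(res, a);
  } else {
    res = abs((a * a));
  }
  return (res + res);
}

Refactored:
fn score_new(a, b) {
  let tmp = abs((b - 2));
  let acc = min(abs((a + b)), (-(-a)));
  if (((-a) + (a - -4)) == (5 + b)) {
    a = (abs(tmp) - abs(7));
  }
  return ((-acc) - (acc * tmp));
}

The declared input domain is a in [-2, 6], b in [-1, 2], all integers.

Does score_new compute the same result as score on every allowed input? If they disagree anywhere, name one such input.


Take a=-2, b=-1.
score: res becomes 7; next ((min(-2, a) == (b * res)) || (abs(res) > (-res))) evaluates to true; next a becomes 7; next final value 14
score_new: tmp becomes 3; next acc becomes -2; next (((-a) + (a - -4)) == (5 + b)) evaluates to true; next a becomes -4; next final value 8
14 and 8 differ, so these are not the same function on this domain.
verdict: not equivalent; witness: a=-2, b=-1


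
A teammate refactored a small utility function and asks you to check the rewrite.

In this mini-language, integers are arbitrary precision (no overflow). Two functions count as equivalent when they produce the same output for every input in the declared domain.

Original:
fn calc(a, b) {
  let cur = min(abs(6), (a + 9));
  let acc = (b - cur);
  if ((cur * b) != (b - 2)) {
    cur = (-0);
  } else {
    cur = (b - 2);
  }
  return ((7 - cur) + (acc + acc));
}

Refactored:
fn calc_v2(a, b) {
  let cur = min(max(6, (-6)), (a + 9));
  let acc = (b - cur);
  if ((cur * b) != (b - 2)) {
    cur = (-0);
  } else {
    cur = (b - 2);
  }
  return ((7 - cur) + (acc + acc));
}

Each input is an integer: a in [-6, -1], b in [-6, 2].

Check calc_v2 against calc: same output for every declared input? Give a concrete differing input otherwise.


Reading the diff, among the changes: constant usage differs; min/max/abs usage differs.
One worked example (a=-3, b=0) — calc: cur = 6; acc = -6; ((cur * b) != (b - 2)) -> true; cur = 0; return -5; calc_v2: cur = 6; acc = -6; ((cur * b) != (b - 2)) -> true; cur = 0; return -5; agreement on -5.
Every one of the 54 inputs gives matching results.
verdict: equivalent


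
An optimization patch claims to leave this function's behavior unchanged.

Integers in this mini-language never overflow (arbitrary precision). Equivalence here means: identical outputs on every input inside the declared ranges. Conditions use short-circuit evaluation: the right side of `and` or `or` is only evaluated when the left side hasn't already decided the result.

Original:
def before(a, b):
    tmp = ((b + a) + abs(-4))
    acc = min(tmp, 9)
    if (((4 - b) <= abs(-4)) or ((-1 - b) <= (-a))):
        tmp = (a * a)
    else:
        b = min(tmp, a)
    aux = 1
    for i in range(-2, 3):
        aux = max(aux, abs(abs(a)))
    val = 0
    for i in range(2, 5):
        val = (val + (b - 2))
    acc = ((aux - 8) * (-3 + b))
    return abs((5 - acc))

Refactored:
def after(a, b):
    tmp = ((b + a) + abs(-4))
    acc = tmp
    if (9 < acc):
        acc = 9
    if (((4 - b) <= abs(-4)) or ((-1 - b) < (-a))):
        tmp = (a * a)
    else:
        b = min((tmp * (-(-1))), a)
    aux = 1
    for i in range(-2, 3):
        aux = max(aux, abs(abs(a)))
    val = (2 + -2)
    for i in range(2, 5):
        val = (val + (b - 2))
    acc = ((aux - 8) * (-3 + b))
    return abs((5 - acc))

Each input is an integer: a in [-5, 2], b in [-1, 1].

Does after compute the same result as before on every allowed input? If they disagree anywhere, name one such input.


Input a=0, b=-1: 23 from before versus 16 from after.
verdict: not equivalent; witness: a=0, b=-1


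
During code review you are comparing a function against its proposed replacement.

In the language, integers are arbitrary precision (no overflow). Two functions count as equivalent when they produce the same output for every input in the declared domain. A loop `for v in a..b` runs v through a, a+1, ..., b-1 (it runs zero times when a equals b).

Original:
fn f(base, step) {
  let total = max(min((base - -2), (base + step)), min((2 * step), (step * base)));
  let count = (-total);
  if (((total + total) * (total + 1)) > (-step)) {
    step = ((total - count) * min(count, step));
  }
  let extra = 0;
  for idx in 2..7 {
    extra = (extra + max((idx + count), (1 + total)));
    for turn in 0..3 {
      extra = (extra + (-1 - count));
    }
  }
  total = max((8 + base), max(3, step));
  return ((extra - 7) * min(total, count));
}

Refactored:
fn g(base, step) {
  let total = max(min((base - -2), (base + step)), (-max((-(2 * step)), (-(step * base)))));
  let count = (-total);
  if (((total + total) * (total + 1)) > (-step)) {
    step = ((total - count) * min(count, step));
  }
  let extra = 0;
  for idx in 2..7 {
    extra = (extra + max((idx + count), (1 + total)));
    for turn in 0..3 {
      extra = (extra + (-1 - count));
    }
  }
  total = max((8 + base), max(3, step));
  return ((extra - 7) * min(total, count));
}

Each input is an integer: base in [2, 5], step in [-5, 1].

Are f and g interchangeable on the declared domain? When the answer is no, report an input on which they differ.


The two are interchangeable: min/max/abs usage differs, and every declared input agrees.
As a probe, take base=4, step=1: f runs total becomes 5; next count becomes -5; next (((total + total) * (total + 1)) > (-step)) evaluates to true; next step becomes -50; next extra becomes 0; next at idx=2:; next extra becomes 6; next at turn=0:; next extra becomes 10; next at turn=1:; next extra becomes 14; next at turn=2:; next extra becomes 18; next at idx=3:; next extra becomes 24; next at turn=0:; next extra becomes 28; next at turn=1:; next extra becomes 32; next at turn=2:; next extra becomes 36; next at idx=4:; next extra becomes 42; next at turn=0:; next extra becomes 46; next at turn=1:; next extra becomes 50; next at turn=2:; next extra becomes 54; next at idx=5:; next extra becomes 60; next at turn=0:; next extra becomes 64; next at turn=1:; next extra becomes 68; next at turn=2:; next extra becomes 72; next at idx=6:; next extra becomes 78; next at turn=0:; next extra becomes 82; next at turn=1:; next extra becomes 86; next at turn=2:; next extra becomes 90; next total becomes 12; next final value -415; g runs total becomes 5; next count becomes -5; next (((total + total) * (total + 1)) > (-step)) evaluates to true; next step becomes -50; next extra becomes 0; next at idx=2:; next extra becomes 6; next at turn=0:; next extra becomes 10; next at turn=1:; next extra becomes 14; next at turn=2:; next extra becomes 18; next at idx=3:; next extra becomes 24; next at turn=0:; next extra becomes 28; next at turn=1:; next extra becomes 32; next at turn=2:; next extra becomes 36; next at idx=4:; next extra becomes 42; next at turn=0:; next extra becomes 46; next at turn=1:; next extra becomes 50; next at turn=2:; next extra becomes 54; next at idx=5:; next extra becomes 60; next at turn=0:; next extra becomes 64; next at turn=1:; next extra becomes 68; next at turn=2:; next extra becomes 72; next at idx=6:; next extra becomes 78; next at turn=0:; next extra becomes 82; next at turn=1:; next extra becomes 86; next at turn=2:; next extra becomes 90; next total becomes 12; next final value -415; both end at -415.
Across all 28 domain points the two functions coincide.
verdict: equivalent


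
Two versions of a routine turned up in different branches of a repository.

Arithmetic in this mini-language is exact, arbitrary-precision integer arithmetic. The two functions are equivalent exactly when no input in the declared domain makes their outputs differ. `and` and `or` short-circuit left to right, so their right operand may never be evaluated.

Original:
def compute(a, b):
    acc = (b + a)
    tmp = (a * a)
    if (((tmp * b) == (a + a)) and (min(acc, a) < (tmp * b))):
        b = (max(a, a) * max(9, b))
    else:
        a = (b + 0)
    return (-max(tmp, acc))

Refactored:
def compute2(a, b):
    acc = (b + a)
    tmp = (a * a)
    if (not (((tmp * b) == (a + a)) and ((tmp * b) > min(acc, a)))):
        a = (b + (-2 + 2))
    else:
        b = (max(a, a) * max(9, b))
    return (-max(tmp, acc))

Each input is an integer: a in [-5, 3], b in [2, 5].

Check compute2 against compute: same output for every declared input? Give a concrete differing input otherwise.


Equivalent — the differences include boolean connective usage differs; also comparison usage differs; also constant usage differs; also arithmetic usage differs, yet no declared input distinguishes the two.
As a probe, take a=-4, b=3: compute runs acc = -1; tmp = 16; (((tmp * b) == (a + a)) and (min(acc, a) < (tmp * b))) -> false; a = 3; return -16; compute2 runs acc = -1; tmp = 16; (not (((tmp * b) == (a + a)) and ((tmp * b) > min(acc, a)))) -> true; a = 3; return -16; both end at -16.
Sweeping the whole domain (36 inputs) finds no disagreement.
verdict: equivalent


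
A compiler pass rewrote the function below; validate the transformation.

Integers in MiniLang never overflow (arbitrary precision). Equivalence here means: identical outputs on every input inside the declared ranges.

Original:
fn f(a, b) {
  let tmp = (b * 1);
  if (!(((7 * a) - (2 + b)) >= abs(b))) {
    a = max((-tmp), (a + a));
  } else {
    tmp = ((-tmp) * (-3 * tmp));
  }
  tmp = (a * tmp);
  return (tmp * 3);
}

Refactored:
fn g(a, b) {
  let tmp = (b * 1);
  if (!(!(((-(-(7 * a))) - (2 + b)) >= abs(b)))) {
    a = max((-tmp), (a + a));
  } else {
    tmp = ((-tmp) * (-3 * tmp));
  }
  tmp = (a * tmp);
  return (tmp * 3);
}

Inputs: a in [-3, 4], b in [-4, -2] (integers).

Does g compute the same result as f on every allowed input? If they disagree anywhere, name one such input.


Try a=-3, b=-4.
f: tmp=-4, then (!(((7 * a) - (2 + b)) >= abs(b))) is true, then a=4, then tmp=-16, then returns -48
g: tmp=-4, then (!(!(((-(-(7 * a))) - (2 + b)) >= abs(b)))) is false, then tmp=48, then tmp=-144, then returns -432
-48 vs -432 — the two versions disagree here.
verdict: not equivalent; witness: a=-3, b=-4


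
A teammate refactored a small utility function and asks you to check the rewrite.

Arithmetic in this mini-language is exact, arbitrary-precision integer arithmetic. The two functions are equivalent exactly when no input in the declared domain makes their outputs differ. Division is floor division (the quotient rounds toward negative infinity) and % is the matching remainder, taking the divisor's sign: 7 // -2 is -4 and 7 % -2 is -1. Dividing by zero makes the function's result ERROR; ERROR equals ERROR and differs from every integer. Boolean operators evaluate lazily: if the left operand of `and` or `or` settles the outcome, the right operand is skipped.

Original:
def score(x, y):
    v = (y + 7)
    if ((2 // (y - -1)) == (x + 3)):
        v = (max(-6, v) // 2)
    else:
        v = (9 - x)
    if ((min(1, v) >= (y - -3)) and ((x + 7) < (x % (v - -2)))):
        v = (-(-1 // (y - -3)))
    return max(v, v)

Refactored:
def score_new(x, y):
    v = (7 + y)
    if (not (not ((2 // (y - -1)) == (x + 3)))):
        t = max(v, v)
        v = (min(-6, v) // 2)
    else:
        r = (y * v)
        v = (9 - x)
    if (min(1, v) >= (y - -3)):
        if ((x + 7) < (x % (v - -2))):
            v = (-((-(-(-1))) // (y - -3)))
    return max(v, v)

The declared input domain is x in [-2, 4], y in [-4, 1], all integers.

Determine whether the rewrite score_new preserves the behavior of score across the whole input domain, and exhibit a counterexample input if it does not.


Take x=-2, y=1.
score: v = 8; ((2 // (y - -1)) == (x + 3)) -> true; v = 4; ((min(1, v) >= (y - -3)) and ((x + 7) < (x % (v - -2)))) -> false; return 4
score_new: v = 8; (not (not ((2 // (y - -1)) == (x + 3)))) -> true; t = 8; v = -3; (min(1, v) >= (y - -3)) -> false; return -3
4 != -3, so the rewrite changes behavior.
verdict: not equivalent; witness: x=-2, y=1


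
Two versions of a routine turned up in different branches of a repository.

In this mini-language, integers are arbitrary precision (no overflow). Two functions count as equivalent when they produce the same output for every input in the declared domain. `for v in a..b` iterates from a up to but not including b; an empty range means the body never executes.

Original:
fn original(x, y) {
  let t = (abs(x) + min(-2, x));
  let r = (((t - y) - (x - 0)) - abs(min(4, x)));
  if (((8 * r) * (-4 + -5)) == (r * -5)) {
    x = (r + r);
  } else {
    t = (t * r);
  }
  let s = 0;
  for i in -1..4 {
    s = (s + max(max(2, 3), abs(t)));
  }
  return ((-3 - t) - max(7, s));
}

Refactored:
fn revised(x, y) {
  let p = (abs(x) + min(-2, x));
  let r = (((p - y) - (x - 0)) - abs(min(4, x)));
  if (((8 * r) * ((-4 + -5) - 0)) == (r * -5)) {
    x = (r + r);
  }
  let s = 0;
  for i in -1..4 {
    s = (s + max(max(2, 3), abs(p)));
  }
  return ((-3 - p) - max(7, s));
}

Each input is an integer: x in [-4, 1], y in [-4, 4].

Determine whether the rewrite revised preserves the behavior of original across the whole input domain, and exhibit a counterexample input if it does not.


Evaluate both at x=-1, y=-4.
original: t becomes -1; next r becomes 3; next (((8 * r) * (-4 + -5)) == (r * -5)) evaluates to false; next t becomes -3; next s becomes 0; next at i=-1:; next s becomes 3; next at i=0:; next s becomes 6; next at i=1:; next s becomes 9; next at i=2:; next s becomes 12; next at i=3:; next s becomes 15; next final value -15
revised: p becomes -1; next r becomes 3; next (((8 * r) * ((-4 + -5) - 0)) == (r * -5)) evaluates to false; next s becomes 0; next at i=-1:; next s becomes 3; next at i=0:; next s becomes 6; next at i=1:; next s becomes 9; next at i=2:; next s becomes 12; next at i=3:; next s becomes 15; next final value -17
-15 against -17: the behavior changed.
verdict: not equivalent; witness: x=-1, y=-4


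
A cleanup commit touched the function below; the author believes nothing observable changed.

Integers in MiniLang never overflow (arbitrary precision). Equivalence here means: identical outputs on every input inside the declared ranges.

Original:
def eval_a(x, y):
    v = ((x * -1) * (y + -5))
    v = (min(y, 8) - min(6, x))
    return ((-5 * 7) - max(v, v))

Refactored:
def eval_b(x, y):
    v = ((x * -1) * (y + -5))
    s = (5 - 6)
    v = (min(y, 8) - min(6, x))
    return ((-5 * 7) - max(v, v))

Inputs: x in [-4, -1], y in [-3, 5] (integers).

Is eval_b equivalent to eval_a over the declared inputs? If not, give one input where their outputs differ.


Side by side, the visible changes include: constant usage differs, statement counts differ, local variable names differ, arithmetic usage differs.
As a probe, take x=-3, y=4: eval_a runs v := -3 | v := 7 | result -42; eval_b runs v := -3 | s := -1 | v := 7 | result -42; both end at -42.
Across all 36 domain points the two functions coincide.
verdict: equivalent


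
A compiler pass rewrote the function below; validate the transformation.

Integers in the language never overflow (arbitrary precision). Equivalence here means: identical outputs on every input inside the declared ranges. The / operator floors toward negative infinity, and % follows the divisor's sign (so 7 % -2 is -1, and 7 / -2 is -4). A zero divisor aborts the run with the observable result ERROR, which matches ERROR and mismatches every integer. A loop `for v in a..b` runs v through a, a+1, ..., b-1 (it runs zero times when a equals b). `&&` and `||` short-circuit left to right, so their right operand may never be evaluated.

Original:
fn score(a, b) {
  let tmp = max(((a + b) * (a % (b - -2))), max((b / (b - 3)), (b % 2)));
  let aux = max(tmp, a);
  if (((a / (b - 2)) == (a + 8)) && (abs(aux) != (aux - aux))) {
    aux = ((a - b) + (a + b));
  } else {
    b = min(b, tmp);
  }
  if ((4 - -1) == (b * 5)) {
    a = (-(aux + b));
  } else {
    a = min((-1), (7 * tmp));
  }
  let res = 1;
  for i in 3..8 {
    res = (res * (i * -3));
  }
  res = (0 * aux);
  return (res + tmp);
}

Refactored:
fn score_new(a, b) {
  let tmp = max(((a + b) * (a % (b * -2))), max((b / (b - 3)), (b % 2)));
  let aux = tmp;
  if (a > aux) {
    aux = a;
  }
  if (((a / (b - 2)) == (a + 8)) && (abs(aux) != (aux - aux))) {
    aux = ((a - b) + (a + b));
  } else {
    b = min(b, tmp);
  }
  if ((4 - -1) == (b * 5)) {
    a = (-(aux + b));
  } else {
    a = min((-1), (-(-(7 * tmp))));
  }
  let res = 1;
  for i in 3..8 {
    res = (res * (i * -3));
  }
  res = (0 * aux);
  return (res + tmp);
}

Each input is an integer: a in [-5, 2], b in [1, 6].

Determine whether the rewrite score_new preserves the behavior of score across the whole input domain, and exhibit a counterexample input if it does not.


Not equivalent: a=-5, b=1 separates them (1 vs 4).
score: tmp := 1 | aux := 1 | (((a / (b - 2)) == (a + 8)) && (abs(aux) != (aux - aux))): false | b := 1 | ((4 - -1) == (b * 5)): true | a := -2 | res := 1 | iter i=3: | res := -9 | iter i=4: | res := 108 | iter i=5: | res := -1620 | iter i=6: | res := 29160 | iter i=7: | res := -612360 | res := 0 | result 1
score_new: tmp := 4 | aux := 4 | (a > aux): false | (((a / (b - 2)) == (a + 8)) && (abs(aux) != (aux - aux))): false | b := 1 | ((4 - -1) == (b * 5)): true | a := -5 | res := 1 | iter i=3: | res := -9 | iter i=4: | res := 108 | iter i=5: | res := -1620 | iter i=6: | res := 29160 | iter i=7: | res := -612360 | res := 0 | result 4
verdict: not equivalent; witness: a=-5, b=1
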